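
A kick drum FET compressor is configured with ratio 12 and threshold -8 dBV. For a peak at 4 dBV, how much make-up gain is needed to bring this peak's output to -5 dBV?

2 dB

Overshoot 12 dB → 12/12 = 1 dB after compression, so the compressed level is -8 + 1 = -7 dBV.
Make-up = target − compressed = -5 − (-7) = 2 dB.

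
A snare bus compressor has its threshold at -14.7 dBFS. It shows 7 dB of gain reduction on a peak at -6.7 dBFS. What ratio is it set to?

Input overshoot = -6.7 − (-14.7) = 8 dB.
Output overshoot = 8 − 7 = 1 dB.
Ratio = input overshoot / output overshoot = 8 / 1 = 8.

8:1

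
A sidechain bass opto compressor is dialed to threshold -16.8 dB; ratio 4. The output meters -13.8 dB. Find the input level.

The compressed level sits -13.8 − (-16.8) = 3 dB over threshold.
Before 4:1 compression the overshoot was 3 × 4 = 12 dB, so input = -16.8 + 12 = -4.8 dB.

-4.8 dB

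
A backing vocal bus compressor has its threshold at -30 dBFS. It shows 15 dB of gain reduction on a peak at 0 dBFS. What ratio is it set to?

2:1

Input overshoot = 0 − (-30) = 30 dB.
Output overshoot = 30 − 15 = 15 dB.
Ratio = input overshoot / output overshoot = 30 / 15 = 2.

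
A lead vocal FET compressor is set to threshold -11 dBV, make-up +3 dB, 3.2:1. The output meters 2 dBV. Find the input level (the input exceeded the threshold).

Before make-up, the level was 2 − 3 = -1 dBV.
Post-compression overshoot = -1 − (-11) = 10 dB.
Before 3.2:1 compression the overshoot was 10 × 3.2 = 32 dB, so input = -11 + 32 = 21 dBV.

21 dBV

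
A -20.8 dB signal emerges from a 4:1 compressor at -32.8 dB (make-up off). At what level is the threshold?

Let T be the threshold. Output overshoot = (input overshoot)/R, so -32.8 − T = (-20.8 − T)/4.
4·(-32.8 − T) = -20.8 − T → 3·T = -131.2 − (-20.8) = -110.4.
T = -110.4/3 = -36.8 dB.

-36.8 dB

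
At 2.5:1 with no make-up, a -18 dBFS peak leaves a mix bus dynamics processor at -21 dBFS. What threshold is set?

-23 dBFS

Input is 5 dB above T (since output overshoot × R = input overshoot: (-21 − T)·2.5 = -18 − T gives T = -23 dBFS).
Check: -23 + (-18 − (-23))/2.5 = -23 + 2 = -21 dBFS. ✓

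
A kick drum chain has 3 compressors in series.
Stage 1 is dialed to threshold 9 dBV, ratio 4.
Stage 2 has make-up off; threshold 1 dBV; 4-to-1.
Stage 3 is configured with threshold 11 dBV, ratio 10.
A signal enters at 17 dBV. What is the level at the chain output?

3.5 dBV

Stage 1: 8 dB above 9 dBV, reduced 4:1 to 2 dB above → 11 dBV.
Stage 2: 11 dBV is 10 dB over 1 dBV; at 4:1 that becomes 2.5 dB over, giving 3.5 dBV.
Stage 3: 3.5 dBV ≤ 11 dBV, so stage 3 doesn't engage; output 3.5 dBV.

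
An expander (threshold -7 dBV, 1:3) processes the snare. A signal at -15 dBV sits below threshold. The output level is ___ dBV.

-31 dBV

Below threshold, a 1:3 expander applies gain = (3−1)×(T − x) of attenuation.
(3−1) × 8 = 16 dB, so output = -15 − 16 = -31 dBV.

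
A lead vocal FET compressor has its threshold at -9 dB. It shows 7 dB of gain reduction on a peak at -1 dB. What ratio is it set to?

8:1

Input overshoot = -1 − (-9) = 8 dB.
Output overshoot = 8 − 7 = 1 dB.
Ratio = input overshoot / output overshoot = 8 / 1 = 8.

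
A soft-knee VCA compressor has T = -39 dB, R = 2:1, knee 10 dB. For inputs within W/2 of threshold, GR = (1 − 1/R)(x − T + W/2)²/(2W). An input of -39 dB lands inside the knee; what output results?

x − T + W/2 = -39 − (-39) + 5 = 5.
GR = (1 − 1/2) × 5² / 20 = 0.5 × 25 / 20 = 0.625 dB.
Output = -39 − 0.625 = -39.625 dB.

-39.625 dB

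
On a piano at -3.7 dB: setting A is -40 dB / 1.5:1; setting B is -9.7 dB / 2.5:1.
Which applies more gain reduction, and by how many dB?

A: overshoot 36.3 dB → output overshoot 24.2 dB → GR 12.1 dB.
B: overshoot 6 dB → output overshoot 2.4 dB → GR 3.6 dB.
A reduces 8.5 dB more.

A, by 8.5 dB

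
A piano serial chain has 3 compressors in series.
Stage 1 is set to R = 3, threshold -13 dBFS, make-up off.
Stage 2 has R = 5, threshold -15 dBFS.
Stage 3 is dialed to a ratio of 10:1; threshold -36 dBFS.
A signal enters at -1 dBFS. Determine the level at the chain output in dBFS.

-33.78 dBFS

Stage 1: -1 dBFS is 12 dB over -13 dBFS; at 3:1 that becomes 4 dB over, giving -9 dBFS.
Stage 2: -9 dBFS is 6 dB over -15 dBFS; at 5:1 that becomes 1.2 dB over, giving -13.8 dBFS.
Stage 3: overshoot 22.2 dB → 22.2/10 = 2.22 dB → -33.78 dBFS.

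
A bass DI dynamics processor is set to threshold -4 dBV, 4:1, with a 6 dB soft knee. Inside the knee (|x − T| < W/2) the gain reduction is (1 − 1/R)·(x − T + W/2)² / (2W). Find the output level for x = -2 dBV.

-3.5625 dBV

x − T + W/2 = -2 − (-4) + 3 = 5.
GR = (1 − 1/4) × 5² / 12 = 0.75 × 25 / 12 = 1.5625 dB.
Output = -2 − 1.5625 = -3.5625 dBV.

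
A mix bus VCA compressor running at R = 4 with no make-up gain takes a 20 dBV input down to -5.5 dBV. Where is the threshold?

Gain reduction = 20 − (-5.5) = 25.5 dB; output overshoot = GR / (R − 1) = 25.5 / 3 = 8.5 dB.
Threshold = output − output overshoot = -5.5 − 8.5 = -14 dBV.

-14 dBV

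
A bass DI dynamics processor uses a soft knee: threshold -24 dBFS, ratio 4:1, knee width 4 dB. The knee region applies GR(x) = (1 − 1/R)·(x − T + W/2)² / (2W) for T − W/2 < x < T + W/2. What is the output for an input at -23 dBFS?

x − T + W/2 = -23 − (-24) + 2 = 3.
GR = (1 − 1/4) × 3² / 8 = 0.75 × 9 / 8 = 0.84375 dB.
Output = -23 − 0.84375 = -23.84375 dBFS.

-23.84375 dBFS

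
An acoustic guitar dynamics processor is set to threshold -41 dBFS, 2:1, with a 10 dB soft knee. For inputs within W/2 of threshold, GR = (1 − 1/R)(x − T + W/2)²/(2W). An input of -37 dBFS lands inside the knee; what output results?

-39.025 dBFS

x − T + W/2 = -37 − (-41) + 5 = 9.
GR = (1 − 1/2) × 9² / 20 = 0.5 × 81 / 20 = 2.025 dB.
Output = -37 − 2.025 = -39.025 dBFS.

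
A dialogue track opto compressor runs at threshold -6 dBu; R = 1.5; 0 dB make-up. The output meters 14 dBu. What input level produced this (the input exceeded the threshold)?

Post-compression overshoot = 14 − (-6) = 20 dB.
Input overshoot = R × output overshoot = 30 dB → input = -6 + 30 = 24 dBu.

24 dBu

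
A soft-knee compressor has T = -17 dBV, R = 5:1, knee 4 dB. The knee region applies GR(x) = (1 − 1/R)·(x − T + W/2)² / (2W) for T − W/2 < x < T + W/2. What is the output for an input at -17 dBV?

-17.4 dBV

x − T + W/2 = -17 − (-17) + 2 = 2.
GR = (1 − 1/5) × 2² / 8 = 0.8 × 4 / 8 = 0.4 dB.
Output = -17 − 0.4 = -17.4 dBV.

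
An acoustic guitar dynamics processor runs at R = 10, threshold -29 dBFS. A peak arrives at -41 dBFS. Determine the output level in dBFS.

-41 dBFS is 12 dB below the -29 dBFS threshold, so no gain reduction is applied.
Output = input = -41 dBFS.

-41 dBFS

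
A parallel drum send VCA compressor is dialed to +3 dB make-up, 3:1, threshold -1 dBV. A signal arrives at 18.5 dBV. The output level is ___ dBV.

The input is 19.5 dB above the -1 dBV threshold.
At 3:1 the overshoot is divided by 3, leaving 6.5 dB above threshold.
Output = -1 + 6.5 = 5.5 dBV; make-up adds 3 dB, giving 8.5 dBV.

8.5 dBV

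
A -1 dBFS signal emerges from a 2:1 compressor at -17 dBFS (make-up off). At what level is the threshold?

Input is 32 dB above T (since output overshoot × R = input overshoot: (-17 − T)·2 = -1 − T gives T = -33 dBFS).
Check: -33 + (-1 − (-33))/2 = -33 + 16 = -17 dBFS. ✓

-33 dBFS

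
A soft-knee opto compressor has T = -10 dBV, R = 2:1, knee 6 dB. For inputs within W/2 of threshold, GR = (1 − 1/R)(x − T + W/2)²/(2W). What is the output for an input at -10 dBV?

x − T + W/2 = -10 − (-10) + 3 = 3.
GR = (1 − 1/2) × 3² / 12 = 0.5 × 9 / 12 = 0.375 dB.
Output = -10 − 0.375 = -10.375 dBV.

-10.375 dBV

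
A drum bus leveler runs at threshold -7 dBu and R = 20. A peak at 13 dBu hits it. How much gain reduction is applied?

19 dB

Overshoot = 13 − (-7) = 20 dB.
At 20:1, output sits 20/20 = 1 dB above threshold.
Gain reduction = 20 − 1 = 19 dB.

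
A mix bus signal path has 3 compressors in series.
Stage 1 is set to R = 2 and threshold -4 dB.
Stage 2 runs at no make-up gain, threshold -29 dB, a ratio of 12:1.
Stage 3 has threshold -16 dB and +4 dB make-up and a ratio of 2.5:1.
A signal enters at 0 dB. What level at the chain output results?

-22.75 dB

Stage 1: overshoot 4 dB → 4/2 = 2 dB → -2 dB.
Stage 2: overshoot 27 dB → 27/12 = 2.25 dB → -26.75 dB.
Stage 3: -26.75 dB ≤ -16 dB, so stage 3 doesn't engage; make-up brings it to -22.75 dB.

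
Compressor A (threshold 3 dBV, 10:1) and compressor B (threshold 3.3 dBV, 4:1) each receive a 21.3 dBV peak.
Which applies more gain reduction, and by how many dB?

A: GR = 18.3 − 18.3/10 = 16.47 dB.
B: GR = 18 − 18/4 = 13.5 dB.
A applies 2.97 dB more gain reduction.

A, by 2.97 dB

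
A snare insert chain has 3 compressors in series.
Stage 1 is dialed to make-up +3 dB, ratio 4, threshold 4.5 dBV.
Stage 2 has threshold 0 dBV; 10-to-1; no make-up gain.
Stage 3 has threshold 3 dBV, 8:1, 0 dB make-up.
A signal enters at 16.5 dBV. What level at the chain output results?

Stage 1: 12 dB above 4.5 dBV, reduced 4:1 to 3 dB above → 7.5 dBV; +3 dB make-up → 10.5 dBV.
Stage 2: 10.5 dB above 0 dBV, reduced 10:1 to 1.05 dB above → 1.05 dBV.
Stage 3: below threshold (1.05 ≤ 3); passes unchanged; output 1.05 dBV.

1.05 dBV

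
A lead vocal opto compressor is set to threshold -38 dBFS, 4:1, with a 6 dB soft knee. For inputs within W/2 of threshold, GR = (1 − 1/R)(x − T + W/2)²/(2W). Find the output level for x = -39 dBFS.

x − T + W/2 = -39 − (-38) + 3 = 2.
GR = (1 − 1/4) × 2² / 12 = 0.75 × 4 / 12 = 0.25 dB.
Output = -39 − 0.25 = -39.25 dBFS.

-39.25 dBFS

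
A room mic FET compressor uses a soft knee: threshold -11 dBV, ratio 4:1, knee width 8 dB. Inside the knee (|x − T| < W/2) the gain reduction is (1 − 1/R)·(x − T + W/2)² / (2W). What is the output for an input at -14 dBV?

x − T + W/2 = -14 − (-11) + 4 = 1.
GR = (1 − 1/4) × 1² / 16 = 0.75 × 1 / 16 = 0.046875 dB.
Output = -14 − 0.046875 = -14.046875 dBV.

-14.046875 dBV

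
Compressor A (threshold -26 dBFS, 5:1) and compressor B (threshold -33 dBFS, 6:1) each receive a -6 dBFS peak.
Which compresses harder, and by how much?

A: GR = 20 − 20/5 = 16 dB.
B: GR = 27 − 27/6 = 22.5 dB.
B reduces 6.5 dB more.

B, by 6.5 dB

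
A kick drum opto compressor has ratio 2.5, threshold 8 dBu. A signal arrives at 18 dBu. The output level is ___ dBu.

Overshoot: 18 − 8 = 10 dB.
At 2.5:1 the overshoot is divided by 2.5, leaving 4 dB above threshold.
So the level is 8 + 4 = 12 dBu.

12 dBu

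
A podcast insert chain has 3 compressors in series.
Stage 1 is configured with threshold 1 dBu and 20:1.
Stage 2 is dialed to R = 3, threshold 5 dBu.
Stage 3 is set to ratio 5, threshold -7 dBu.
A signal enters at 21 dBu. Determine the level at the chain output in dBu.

-5.2 dBu

Stage 1: overshoot 20 dB → 20/20 = 1 dB → 2 dBu.
Stage 2: 2 dBu ≤ 5 dBu, so stage 2 doesn't engage; output 2 dBu.
Stage 3: 9 dB above -7 dBu, reduced 5:1 to 1.8 dB above → -5.2 dBu.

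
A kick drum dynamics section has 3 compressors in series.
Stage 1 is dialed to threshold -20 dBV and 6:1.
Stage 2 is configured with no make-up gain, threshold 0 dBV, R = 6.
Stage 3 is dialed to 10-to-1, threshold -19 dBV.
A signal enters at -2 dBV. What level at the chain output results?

Stage 1: 18 dB above -20 dBV, reduced 6:1 to 3 dB above → -17 dBV.
Stage 2: -17 dBV is at or below the 0 dBV threshold — no compression; output -17 dBV.
Stage 3: overshoot 2 dB → 2/10 = 0.2 dB → -18.8 dBV.

-18.8 dBV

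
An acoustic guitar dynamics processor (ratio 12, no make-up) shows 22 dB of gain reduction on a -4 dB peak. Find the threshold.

Input is 24 dB above T (since output overshoot × R = input overshoot: (-26 − T)·12 = -4 − T gives T = -28 dB).
Check: -28 + (-4 − (-28))/12 = -28 + 2 = -26 dB. ✓

-28 dB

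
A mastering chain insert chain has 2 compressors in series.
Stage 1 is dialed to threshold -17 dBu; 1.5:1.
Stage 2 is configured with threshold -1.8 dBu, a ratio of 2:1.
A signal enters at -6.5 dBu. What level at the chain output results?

Stage 1: overshoot 10.5 dB → 10.5/1.5 = 7 dB → -10 dBu.
Stage 2: below threshold (-10 ≤ -1.8); passes unchanged; output -10 dBu.

-10 dBu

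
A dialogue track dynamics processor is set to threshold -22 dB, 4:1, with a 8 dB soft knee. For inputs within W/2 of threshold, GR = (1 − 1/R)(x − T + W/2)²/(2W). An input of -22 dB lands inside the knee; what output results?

x − T + W/2 = -22 − (-22) + 4 = 4.
GR = (1 − 1/4) × 4² / 16 = 0.75 × 16 / 16 = 0.75 dB.
Output = -22 − 0.75 = -22.75 dB.

-22.75 dB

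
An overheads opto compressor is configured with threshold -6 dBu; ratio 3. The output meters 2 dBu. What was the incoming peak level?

That's 8 dB above the -6 dBu threshold.
Before 3:1 compression the overshoot was 8 × 3 = 24 dB, so input = -6 + 24 = 18 dBu.

18 dBu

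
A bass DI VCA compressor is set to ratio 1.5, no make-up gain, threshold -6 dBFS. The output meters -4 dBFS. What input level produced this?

-3 dBFS

The compressed level sits -4 − (-6) = 2 dB over threshold.
Before 1.5:1 compression the overshoot was 2 × 1.5 = 3 dB, so input = -6 + 3 = -3 dBFS.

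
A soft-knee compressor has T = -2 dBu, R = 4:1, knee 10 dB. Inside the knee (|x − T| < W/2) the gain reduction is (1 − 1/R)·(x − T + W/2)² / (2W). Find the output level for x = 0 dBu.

-1.8375 dBu

x − T + W/2 = 0 − (-2) + 5 = 7.
GR = (1 − 1/4) × 7² / 20 = 0.75 × 49 / 20 = 1.8375 dB.
Output = 0 − 1.8375 = -1.8375 dBu.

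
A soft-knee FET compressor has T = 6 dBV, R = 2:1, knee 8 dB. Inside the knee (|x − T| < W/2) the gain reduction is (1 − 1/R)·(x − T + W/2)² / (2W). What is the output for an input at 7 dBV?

x − T + W/2 = 7 − 6 + 4 = 5.
GR = (1 − 1/2) × 5² / 16 = 0.5 × 25 / 16 = 0.78125 dB.
Output = 7 − 0.78125 = 6.21875 dBV.

6.21875 dBV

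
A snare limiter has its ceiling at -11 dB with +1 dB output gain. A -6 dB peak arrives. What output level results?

A brickwall limiter is an ∞:1 compressor: any input above the ceiling is clamped to -11 dB.
Output gain then adds 1 dB: -11 + 1 = -10 dB.

-10 dB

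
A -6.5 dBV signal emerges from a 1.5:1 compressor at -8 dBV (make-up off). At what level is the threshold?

Let T be the threshold. Output overshoot = (input overshoot)/R, so -8 − T = (-6.5 − T)/1.5.
1.5·(-8 − T) = -6.5 − T → 0.5·T = -12 − (-6.5) = -5.5.
T = -5.5/0.5 = -11 dBV.

-11 dBV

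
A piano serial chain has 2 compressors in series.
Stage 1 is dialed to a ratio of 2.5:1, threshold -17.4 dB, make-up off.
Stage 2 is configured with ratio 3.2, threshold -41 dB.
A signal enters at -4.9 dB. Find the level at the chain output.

Stage 1: overshoot 12.5 dB → 12.5/2.5 = 5 dB → -12.4 dB.
Stage 2: -12.4 dB is 28.6 dB over -41 dB; at 3.2:1 that becomes 8.9375 dB over, giving -32.0625 dB.

-32.0625 dB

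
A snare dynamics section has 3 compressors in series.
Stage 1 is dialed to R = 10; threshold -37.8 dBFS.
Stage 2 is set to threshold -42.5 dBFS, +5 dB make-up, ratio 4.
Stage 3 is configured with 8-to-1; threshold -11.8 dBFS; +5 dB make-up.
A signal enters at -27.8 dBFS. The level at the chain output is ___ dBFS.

Stage 1: 10 dB above -37.8 dBFS, reduced 10:1 to 1 dB above → -36.8 dBFS.
Stage 2: -36.8 dBFS is 5.7 dB over -42.5 dBFS; at 4:1 that becomes 1.425 dB over, giving -41.075 dBFS; +5 dB make-up → -36.075 dBFS.
Stage 3: below threshold (-36.075 ≤ -11.8); passes unchanged; make-up brings it to -31.075 dBFS.

-31.075 dBFS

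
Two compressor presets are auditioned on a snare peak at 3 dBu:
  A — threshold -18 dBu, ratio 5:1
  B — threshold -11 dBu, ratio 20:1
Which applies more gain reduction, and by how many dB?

A: overshoot 21 dB → output overshoot 4.2 dB → GR 16.8 dB.
B: overshoot 14 dB → output overshoot 0.7 dB → GR 13.3 dB.
Difference: 3.5 dB in favour of A.

A, by 3.5 dB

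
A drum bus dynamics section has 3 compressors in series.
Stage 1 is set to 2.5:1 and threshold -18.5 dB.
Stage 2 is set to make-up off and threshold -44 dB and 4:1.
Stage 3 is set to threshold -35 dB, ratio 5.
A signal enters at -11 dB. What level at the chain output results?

Stage 1: overshoot 7.5 dB → 7.5/2.5 = 3 dB → -15.5 dB.
Stage 2: overshoot 28.5 dB → 28.5/4 = 7.125 dB → -36.875 dB.
Stage 3: below threshold (-36.875 ≤ -35); passes unchanged; output -36.875 dB.

-36.875 dB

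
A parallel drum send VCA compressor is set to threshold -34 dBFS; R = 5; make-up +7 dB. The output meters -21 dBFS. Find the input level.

-4 dBFS

Before make-up, the level was -21 − 7 = -28 dBFS.
The compressed level sits -28 − (-34) = 6 dB over threshold.
Before 5:1 compression the overshoot was 6 × 5 = 30 dB, so input = -34 + 30 = -4 dBFS.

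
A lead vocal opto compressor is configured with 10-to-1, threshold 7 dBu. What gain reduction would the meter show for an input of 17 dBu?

Overshoot = 17 − 7 = 10 dB.
A 10:1 ratio leaves 1 dB of that excess.
Gain reduction = 10 − 1 = 9 dB.

9 dB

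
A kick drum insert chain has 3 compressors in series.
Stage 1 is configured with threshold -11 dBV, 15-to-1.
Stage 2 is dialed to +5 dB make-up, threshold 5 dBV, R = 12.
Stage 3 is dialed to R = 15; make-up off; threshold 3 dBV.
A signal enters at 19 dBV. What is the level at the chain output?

-4 dBV

Stage 1: overshoot 30 dB → 30/15 = 2 dB → -9 dBV.
Stage 2: -9 dBV is at or below the 5 dBV threshold — no compression; make-up brings it to -4 dBV.
Stage 3: -4 dBV ≤ 3 dBV, so stage 3 doesn't engage; output -4 dBV.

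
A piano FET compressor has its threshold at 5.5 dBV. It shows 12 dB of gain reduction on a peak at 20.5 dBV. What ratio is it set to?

5:1

Input overshoot = 20.5 − 5.5 = 15 dB.
Output overshoot = 15 − 12 = 3 dB.
Ratio = input overshoot / output overshoot = 15 / 3 = 5.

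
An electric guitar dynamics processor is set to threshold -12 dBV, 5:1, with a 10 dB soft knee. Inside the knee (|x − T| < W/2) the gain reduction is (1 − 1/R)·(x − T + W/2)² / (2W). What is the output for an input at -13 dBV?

-13.64 dBV

x − T + W/2 = -13 − (-12) + 5 = 4.
GR = (1 − 1/5) × 4² / 20 = 0.8 × 16 / 20 = 0.64 dB.
Output = -13 − 0.64 = -13.64 dBV.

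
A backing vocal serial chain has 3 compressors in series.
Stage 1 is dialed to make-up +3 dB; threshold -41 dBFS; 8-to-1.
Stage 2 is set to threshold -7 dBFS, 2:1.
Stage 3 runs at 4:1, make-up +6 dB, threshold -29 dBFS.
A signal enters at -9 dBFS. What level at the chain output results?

Stage 1: overshoot 32 dB → 32/8 = 4 dB → -37 dBFS; +3 dB make-up → -34 dBFS.
Stage 2: -34 dBFS is at or below the -7 dBFS threshold — no compression; output -34 dBFS.
Stage 3: -34 dBFS ≤ -29 dBFS, so stage 3 doesn't engage; make-up brings it to -28 dBFS.

-28 dBFS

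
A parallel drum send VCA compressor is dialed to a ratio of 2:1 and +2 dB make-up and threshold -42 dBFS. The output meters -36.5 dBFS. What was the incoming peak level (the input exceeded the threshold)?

Remove make-up: -36.5 − 2 = -38.5 dBFS.
The compressed level sits -38.5 − (-42) = 3.5 dB over threshold.
Before 2:1 compression the overshoot was 3.5 × 2 = 7 dB, so input = -42 + 7 = -35 dBFS.

-35 dBFS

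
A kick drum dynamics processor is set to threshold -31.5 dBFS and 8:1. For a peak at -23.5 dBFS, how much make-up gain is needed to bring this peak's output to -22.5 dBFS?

8 dB

Without make-up, output = threshold + overshoot/8 = -31.5 + 1 = -30.5 dBFS.
Gap to target: 8 dB.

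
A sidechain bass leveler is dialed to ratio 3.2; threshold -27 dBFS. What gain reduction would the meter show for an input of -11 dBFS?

11 dB

Overshoot = -11 − (-27) = 16 dB.
At 3.2:1, output sits 16/3.2 = 5 dB above threshold.
So the signal is attenuated by 16 − 5 = 11 dB.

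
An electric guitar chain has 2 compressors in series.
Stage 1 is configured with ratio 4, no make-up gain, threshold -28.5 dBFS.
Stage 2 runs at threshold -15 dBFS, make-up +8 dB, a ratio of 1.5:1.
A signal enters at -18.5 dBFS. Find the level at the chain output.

Stage 1: 10 dB above -28.5 dBFS, reduced 4:1 to 2.5 dB above → -26 dBFS.
Stage 2: -26 dBFS ≤ -15 dBFS, so stage 2 doesn't engage; make-up brings it to -18 dBFS.

-18 dBFS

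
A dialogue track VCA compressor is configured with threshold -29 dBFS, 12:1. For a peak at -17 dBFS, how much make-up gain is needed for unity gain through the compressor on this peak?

Overshoot 12 dB → 12/12 = 1 dB after compression, so the compressed level is -29 + 1 = -28 dBFS.
Make-up = target − compressed = -17 − (-28) = 11 dB.

11 dB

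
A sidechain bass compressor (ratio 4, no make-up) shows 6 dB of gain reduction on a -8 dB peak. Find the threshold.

Input is 8 dB above T (since output overshoot × R = input overshoot: (-14 − T)·4 = -8 − T gives T = -16 dB).
Check: -16 + (-8 − (-16))/4 = -16 + 2 = -14 dB. ✓

-16 dB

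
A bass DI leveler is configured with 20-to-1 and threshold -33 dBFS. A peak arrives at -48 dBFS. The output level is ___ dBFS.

-48 dBFS

-48 dBFS is 15 dB below the -33 dBFS threshold, so no gain reduction is applied.
Output = input = -48 dBFS.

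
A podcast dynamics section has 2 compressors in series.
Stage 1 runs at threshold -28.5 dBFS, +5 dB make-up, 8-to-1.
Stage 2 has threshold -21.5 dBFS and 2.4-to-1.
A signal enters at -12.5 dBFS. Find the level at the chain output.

Stage 1: -12.5 dBFS is 16 dB over -28.5 dBFS; at 8:1 that becomes 2 dB over, giving -26.5 dBFS; +5 dB make-up → -21.5 dBFS.
Stage 2: -21.5 dBFS ≤ -21.5 dBFS, so stage 2 doesn't engage; output -21.5 dBFS.

-21.5 dBFS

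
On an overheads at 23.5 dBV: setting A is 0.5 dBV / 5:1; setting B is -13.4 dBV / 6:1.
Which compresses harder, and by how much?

B, by 12.35 dB

A: overshoot 23 dB → output overshoot 4.6 dB → GR 18.4 dB.
B: overshoot 36.9 dB → output overshoot 6.15 dB → GR 30.75 dB.
B reduces 12.35 dB more.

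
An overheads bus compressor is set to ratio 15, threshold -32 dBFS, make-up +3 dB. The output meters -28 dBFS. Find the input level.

Stripping the +3 dB make-up gives -31 dBFS at the gain stage.
Post-compression overshoot = -31 − (-32) = 1 dB.
Undo the ratio: input overshoot = 1 × 15 = 15 dB, giving input = -17 dBFS.

-17 dBFS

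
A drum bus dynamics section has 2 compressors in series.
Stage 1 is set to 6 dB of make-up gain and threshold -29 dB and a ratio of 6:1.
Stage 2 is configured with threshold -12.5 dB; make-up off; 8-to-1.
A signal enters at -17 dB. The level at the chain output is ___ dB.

Stage 1: -17 dB is 12 dB over -29 dB; at 6:1 that becomes 2 dB over, giving -27 dB; +6 dB make-up → -21 dB.
Stage 2: -21 dB ≤ -12.5 dB, so stage 2 doesn't engage; output -21 dB.

-21 dB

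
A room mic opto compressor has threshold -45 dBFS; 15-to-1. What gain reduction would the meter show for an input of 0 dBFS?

42 dB

The signal is 45 dB above threshold.
A 15:1 ratio leaves 3 dB of that excess.
So the signal is attenuated by 45 − 3 = 42 dB.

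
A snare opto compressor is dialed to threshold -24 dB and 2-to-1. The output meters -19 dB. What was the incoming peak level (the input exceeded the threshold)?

-14 dB

That's 5 dB above the -24 dB threshold.
Input overshoot = R × output overshoot = 10 dB → input = -24 + 10 = -14 dB.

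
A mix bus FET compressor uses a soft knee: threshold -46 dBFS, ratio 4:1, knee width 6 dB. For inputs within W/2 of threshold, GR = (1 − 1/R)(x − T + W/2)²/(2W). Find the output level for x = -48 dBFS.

-48.0625 dBFS

x − T + W/2 = -48 − (-46) + 3 = 1.
GR = (1 − 1/4) × 1² / 12 = 0.75 × 1 / 12 = 0.0625 dB.
Output = -48 − 0.0625 = -48.0625 dBFS.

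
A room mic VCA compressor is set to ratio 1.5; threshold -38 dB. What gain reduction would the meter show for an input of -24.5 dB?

Overshoot = -24.5 − (-38) = 13.5 dB.
A 1.5:1 ratio leaves 9 dB of that excess.
So the signal is attenuated by 13.5 − 9 = 4.5 dB.

4.5 dB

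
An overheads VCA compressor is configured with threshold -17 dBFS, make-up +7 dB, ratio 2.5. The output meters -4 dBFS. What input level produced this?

Before make-up, the level was -4 − 7 = -11 dBFS.
The compressed level sits -11 − (-17) = 6 dB over threshold.
Undo the ratio: input overshoot = 6 × 2.5 = 15 dB, giving input = -2 dBFS.

-2 dBFS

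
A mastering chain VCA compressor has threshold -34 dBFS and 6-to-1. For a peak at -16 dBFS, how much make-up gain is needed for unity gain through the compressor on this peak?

Overshoot 18 dB → 18/6 = 3 dB after compression, so the compressed level is -34 + 3 = -31 dBFS.
Make-up = target − compressed = -16 − (-31) = 15 dB.

15 dB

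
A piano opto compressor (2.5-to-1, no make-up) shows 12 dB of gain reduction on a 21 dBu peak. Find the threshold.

1 dBu

Gain reduction = 21 − 9 = 12 dB; output overshoot = GR / (R − 1) = 12 / 1.5 = 8 dB.
Threshold = output − output overshoot = 9 − 8 = 1 dBu.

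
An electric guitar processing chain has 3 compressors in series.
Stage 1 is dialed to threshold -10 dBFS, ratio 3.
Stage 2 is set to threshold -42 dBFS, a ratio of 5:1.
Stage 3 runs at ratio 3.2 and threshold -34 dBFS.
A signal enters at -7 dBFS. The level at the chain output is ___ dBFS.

-35.4 dBFS

Stage 1: overshoot 3 dB → 3/3 = 1 dB → -9 dBFS.
Stage 2: 33 dB above -42 dBFS, reduced 5:1 to 6.6 dB above → -35.4 dBFS.
Stage 3: below threshold (-35.4 ≤ -34); passes unchanged; output -35.4 dBFS.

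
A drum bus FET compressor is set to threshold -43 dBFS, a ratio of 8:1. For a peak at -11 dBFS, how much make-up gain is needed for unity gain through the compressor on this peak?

28 dB

Overshoot 32 dB → 32/8 = 4 dB after compression, so the compressed level is -43 + 4 = -39 dBFS.
Make-up = target − compressed = -11 − (-39) = 28 dB.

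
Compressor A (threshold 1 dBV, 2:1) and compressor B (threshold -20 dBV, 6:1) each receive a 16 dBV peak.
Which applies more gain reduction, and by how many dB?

A: overshoot 15 dB → output overshoot 7.5 dB → GR 7.5 dB.
B: overshoot 36 dB → output overshoot 6 dB → GR 30 dB.
Difference: 22.5 dB in favour of B.

B, by 22.5 dB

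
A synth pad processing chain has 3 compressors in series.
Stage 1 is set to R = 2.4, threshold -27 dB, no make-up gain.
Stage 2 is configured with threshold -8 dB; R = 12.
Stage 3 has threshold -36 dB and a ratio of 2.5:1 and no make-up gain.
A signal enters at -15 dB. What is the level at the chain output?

Stage 1: overshoot 12 dB → 12/2.4 = 5 dB → -22 dB.
Stage 2: -22 dB is at or below the -8 dB threshold — no compression; output -22 dB.
Stage 3: -22 dB is 14 dB over -36 dB; at 2.5:1 that becomes 5.6 dB over, giving -30.4 dB.

-30.4 dB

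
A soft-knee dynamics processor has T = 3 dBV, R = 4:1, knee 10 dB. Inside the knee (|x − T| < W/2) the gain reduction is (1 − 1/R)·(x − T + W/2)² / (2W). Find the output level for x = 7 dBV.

x − T + W/2 = 7 − 3 + 5 = 9.
GR = (1 − 1/4) × 9² / 20 = 0.75 × 81 / 20 = 3.0375 dB.
Output = 7 − 3.0375 = 3.9625 dBV.

3.9625 dBV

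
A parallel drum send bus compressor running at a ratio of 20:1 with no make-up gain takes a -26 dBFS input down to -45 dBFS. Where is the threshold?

-46 dBFS

Input is 20 dB above T (since output overshoot × R = input overshoot: (-45 − T)·20 = -26 − T gives T = -46 dBFS).
Check: -46 + (-26 − (-46))/20 = -46 + 1 = -45 dBFS. ✓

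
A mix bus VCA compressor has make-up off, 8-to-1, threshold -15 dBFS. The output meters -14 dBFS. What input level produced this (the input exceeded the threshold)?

Post-compression overshoot = -14 − (-15) = 1 dB.
Input overshoot = R × output overshoot = 8 dB → input = -15 + 8 = -7 dBFS.

-7 dBFS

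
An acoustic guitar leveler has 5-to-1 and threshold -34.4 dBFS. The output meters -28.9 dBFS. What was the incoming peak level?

The compressed level sits -28.9 − (-34.4) = 5.5 dB over threshold.
Undo the ratio: input overshoot = 5.5 × 5 = 27.5 dB, giving input = -6.9 dBFS.

-6.9 dBFS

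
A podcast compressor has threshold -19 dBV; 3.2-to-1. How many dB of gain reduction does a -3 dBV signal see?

-3 dBV exceeds the threshold by 16 dB.
After 3.2:1 compression the overshoot becomes 16/3.2 = 5 dB.
GR = overshoot in − overshoot out = 16 − 5 = 11 dB.

11 dB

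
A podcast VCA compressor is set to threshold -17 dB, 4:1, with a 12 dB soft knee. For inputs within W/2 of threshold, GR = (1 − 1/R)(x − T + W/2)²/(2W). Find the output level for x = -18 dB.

x − T + W/2 = -18 − (-17) + 6 = 5.
GR = (1 − 1/4) × 5² / 24 = 0.75 × 25 / 24 = 0.78125 dB.
Output = -18 − 0.78125 = -18.78125 dB.

-18.78125 dB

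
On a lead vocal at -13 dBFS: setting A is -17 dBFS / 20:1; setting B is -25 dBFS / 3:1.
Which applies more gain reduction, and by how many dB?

B, by 4.2 dB

A: 4 dB over, compressed to 0.2 dB over, so 3.8 dB of GR.
B: 12 dB over, compressed to 4 dB over, so 8 dB of GR.
B reduces 4.2 dB more.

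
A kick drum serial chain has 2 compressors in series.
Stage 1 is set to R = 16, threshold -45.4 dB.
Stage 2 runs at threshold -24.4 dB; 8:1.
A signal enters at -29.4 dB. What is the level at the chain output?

-44.4 dB

Stage 1: -29.4 dB is 16 dB over -45.4 dB; at 16:1 that becomes 1 dB over, giving -44.4 dB.
Stage 2: -44.4 dB is at or below the -24.4 dB threshold — no compression; output -44.4 dB.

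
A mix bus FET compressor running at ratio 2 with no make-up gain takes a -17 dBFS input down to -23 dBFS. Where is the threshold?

Gain reduction = -17 − (-23) = 6 dB; output overshoot = GR / (R − 1) = 6 / 1 = 6 dB.
Threshold = output − output overshoot = -23 − 6 = -29 dBFS.

-29 dBFS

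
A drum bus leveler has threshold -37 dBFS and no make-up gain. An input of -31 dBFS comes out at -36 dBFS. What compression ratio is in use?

6:1

Input overshoot = -31 − (-37) = 6 dB; output overshoot = -36 − (-37) = 1 dB.
Ratio = 6 / 1 = 6.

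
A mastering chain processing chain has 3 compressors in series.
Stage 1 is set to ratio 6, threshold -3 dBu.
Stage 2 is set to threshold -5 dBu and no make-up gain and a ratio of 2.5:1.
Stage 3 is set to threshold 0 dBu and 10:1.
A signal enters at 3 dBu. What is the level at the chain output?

-3.8 dBu

Stage 1: 3 dBu is 6 dB over -3 dBu; at 6:1 that becomes 1 dB over, giving -2 dBu.
Stage 2: overshoot 3 dB → 3/2.5 = 1.2 dB → -3.8 dBu.
Stage 3: -3.8 dBu ≤ 0 dBu, so stage 3 doesn't engage; output -3.8 dBu.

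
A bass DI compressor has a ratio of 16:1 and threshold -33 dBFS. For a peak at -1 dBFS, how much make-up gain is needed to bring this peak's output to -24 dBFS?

7 dB

The peak compresses to -33 + 32/16 = -31 dBFS.
To reach -24 dBFS requires -24 − (-31) = 7 dB of make-up.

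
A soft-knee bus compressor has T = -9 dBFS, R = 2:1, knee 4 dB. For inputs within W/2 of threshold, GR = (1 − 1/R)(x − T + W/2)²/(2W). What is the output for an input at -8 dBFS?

x − T + W/2 = -8 − (-9) + 2 = 3.
GR = (1 − 1/2) × 3² / 8 = 0.5 × 9 / 8 = 0.5625 dB.
Output = -8 − 0.5625 = -8.5625 dBFS.

-8.5625 dBFS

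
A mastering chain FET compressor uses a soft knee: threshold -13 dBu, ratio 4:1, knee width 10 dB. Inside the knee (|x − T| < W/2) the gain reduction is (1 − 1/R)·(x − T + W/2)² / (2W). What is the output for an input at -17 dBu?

-17.0375 dBu

x − T + W/2 = -17 − (-13) + 5 = 1.
GR = (1 − 1/4) × 1² / 20 = 0.75 × 1 / 20 = 0.0375 dB.
Output = -17 − 0.0375 = -17.0375 dBu.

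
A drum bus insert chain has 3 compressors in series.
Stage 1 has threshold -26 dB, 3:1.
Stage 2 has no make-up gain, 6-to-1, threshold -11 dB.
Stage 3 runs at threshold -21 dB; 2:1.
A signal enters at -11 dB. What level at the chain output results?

Stage 1: 15 dB above -26 dB, reduced 3:1 to 5 dB above → -21 dB.
Stage 2: -21 dB ≤ -11 dB, so stage 2 doesn't engage; output -21 dB.
Stage 3: -21 dB is at or below the -21 dB threshold — no compression; output -21 dB.

-21 dB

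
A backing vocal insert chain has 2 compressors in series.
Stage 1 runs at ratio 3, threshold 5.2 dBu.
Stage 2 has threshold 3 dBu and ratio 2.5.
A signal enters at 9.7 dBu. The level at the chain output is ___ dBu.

4.48 dBu

Stage 1: 9.7 dBu is 4.5 dB over 5.2 dBu; at 3:1 that becomes 1.5 dB over, giving 6.7 dBu.
Stage 2: 6.7 dBu is 3.7 dB over 3 dBu; at 2.5:1 that becomes 1.48 dB over, giving 4.48 dBu.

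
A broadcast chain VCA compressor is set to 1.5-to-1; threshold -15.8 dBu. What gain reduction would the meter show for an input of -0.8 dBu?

5 dB

The signal is 15 dB above threshold.
At 1.5:1, output sits 15/1.5 = 10 dB above threshold.
Gain reduction = 15 − 10 = 5 dB.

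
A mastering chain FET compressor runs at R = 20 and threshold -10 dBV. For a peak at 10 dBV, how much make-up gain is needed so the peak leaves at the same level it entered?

19 dB

Without make-up, output = threshold + overshoot/20 = -10 + 1 = -9 dBV.
Gap to target: 19 dB.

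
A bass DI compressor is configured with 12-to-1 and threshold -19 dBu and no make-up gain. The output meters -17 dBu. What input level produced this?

The compressed level sits -17 − (-19) = 2 dB over threshold.
Undo the ratio: input overshoot = 2 × 12 = 24 dB, giving input = 5 dBu.

5 dBu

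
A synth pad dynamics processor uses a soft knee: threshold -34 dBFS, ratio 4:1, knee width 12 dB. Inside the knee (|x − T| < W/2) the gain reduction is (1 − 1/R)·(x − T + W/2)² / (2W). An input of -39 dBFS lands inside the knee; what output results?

x − T + W/2 = -39 − (-34) + 6 = 1.
GR = (1 − 1/4) × 1² / 24 = 0.75 × 1 / 24 = 0.03125 dB.
Output = -39 − 0.03125 = -39.03125 dBFS.

-39.03125 dBFS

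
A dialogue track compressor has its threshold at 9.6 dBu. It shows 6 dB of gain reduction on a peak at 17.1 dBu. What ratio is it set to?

Input overshoot = 17.1 − 9.6 = 7.5 dB.
Output overshoot = 7.5 − 6 = 1.5 dB.
Ratio = input overshoot / output overshoot = 7.5 / 1.5 = 5.

5:1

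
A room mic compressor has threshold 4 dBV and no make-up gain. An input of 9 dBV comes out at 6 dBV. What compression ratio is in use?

Input overshoot = 9 − 4 = 5 dB; output overshoot = 6 − 4 = 2 dB.
Ratio = 5 / 2 = 2.5.

2.5:1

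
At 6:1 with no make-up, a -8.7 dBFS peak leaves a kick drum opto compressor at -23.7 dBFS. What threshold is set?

-26.7 dBFS

Let T be the threshold. Output overshoot = (input overshoot)/R, so -23.7 − T = (-8.7 − T)/6.
6·(-23.7 − T) = -8.7 − T → 5·T = -142.2 − (-8.7) = -133.5.
T = -133.5/5 = -26.7 dBFS.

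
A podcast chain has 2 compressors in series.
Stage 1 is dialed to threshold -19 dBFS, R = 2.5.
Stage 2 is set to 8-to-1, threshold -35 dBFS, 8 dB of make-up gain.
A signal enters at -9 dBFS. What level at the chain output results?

-24.5 dBFS

Stage 1: 10 dB above -19 dBFS, reduced 2.5:1 to 4 dB above → -15 dBFS.
Stage 2: 20 dB above -35 dBFS, reduced 8:1 to 2.5 dB above → -32.5 dBFS; +8 dB make-up → -24.5 dBFS.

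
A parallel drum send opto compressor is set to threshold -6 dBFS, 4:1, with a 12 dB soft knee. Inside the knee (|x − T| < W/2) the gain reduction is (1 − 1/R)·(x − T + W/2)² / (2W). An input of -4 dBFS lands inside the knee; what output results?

-6 dBFS

x − T + W/2 = -4 − (-6) + 6 = 8.
GR = (1 − 1/4) × 8² / 24 = 0.75 × 64 / 24 = 2 dB.
Output = -4 − 2 = -6 dBFS.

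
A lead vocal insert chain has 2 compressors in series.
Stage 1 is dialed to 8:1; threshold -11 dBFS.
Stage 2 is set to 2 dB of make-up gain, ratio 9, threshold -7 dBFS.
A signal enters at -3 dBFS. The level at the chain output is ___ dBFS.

Stage 1: overshoot 8 dB → 8/8 = 1 dB → -10 dBFS.
Stage 2: -10 dBFS is at or below the -7 dBFS threshold — no compression; make-up brings it to -8 dBFS.

-8 dBFS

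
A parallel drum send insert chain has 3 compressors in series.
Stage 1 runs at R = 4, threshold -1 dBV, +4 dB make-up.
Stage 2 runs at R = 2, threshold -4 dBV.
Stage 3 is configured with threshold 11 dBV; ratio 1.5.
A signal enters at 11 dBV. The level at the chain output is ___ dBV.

Stage 1: overshoot 12 dB → 12/4 = 3 dB → 2 dBV; +4 dB make-up → 6 dBV.
Stage 2: overshoot 10 dB → 10/2 = 5 dB → 1 dBV.
Stage 3: below threshold (1 ≤ 11); passes unchanged; output 1 dBV.

1 dBV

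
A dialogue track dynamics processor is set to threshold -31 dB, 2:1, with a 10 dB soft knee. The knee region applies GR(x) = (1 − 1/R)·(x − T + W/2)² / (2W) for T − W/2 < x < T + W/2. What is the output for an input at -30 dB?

-30.9 dB

x − T + W/2 = -30 − (-31) + 5 = 6.
GR = (1 − 1/2) × 6² / 20 = 0.5 × 36 / 20 = 0.9 dB.
Output = -30 − 0.9 = -30.9 dB.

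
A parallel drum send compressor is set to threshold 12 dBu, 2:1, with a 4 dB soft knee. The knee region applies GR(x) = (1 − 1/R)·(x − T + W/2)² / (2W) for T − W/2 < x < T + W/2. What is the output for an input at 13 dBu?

x − T + W/2 = 13 − 12 + 2 = 3.
GR = (1 − 1/2) × 3² / 8 = 0.5 × 9 / 8 = 0.5625 dB.
Output = 13 − 0.5625 = 12.4375 dBu.

12.4375 dBu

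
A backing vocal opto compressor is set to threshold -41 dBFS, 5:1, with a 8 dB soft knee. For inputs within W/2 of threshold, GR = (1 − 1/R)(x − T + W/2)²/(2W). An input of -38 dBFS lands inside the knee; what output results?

x − T + W/2 = -38 − (-41) + 4 = 7.
GR = (1 − 1/5) × 7² / 16 = 0.8 × 49 / 16 = 2.45 dB.
Output = -38 − 2.45 = -40.45 dBFS.

-40.45 dBFS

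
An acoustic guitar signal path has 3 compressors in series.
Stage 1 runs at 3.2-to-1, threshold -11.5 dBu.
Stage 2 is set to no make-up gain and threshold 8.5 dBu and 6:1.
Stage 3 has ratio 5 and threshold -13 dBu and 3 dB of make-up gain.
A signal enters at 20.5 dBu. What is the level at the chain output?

Stage 1: overshoot 32 dB → 32/3.2 = 10 dB → -1.5 dBu.
Stage 2: below threshold (-1.5 ≤ 8.5); passes unchanged; output -1.5 dBu.
Stage 3: 11.5 dB above -13 dBu, reduced 5:1 to 2.3 dB above → -10.7 dBu; +3 dB make-up → -7.7 dBu.

-7.7 dBu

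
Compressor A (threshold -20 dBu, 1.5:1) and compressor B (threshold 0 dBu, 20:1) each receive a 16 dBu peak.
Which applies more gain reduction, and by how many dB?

B, by 3.2 dB

A: 36 dB over, compressed to 24 dB over, so 12 dB of GR.
B: 16 dB over, compressed to 0.8 dB over, so 15.2 dB of GR.
B reduces 3.2 dB more.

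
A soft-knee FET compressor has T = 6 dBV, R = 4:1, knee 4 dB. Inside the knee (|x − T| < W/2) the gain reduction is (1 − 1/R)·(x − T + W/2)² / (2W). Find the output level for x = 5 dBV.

x − T + W/2 = 5 − 6 + 2 = 1.
GR = (1 − 1/4) × 1² / 8 = 0.75 × 1 / 8 = 0.09375 dB.
Output = 5 − 0.09375 = 4.90625 dBV.

4.90625 dBV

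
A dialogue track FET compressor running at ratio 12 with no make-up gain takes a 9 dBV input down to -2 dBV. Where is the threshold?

Gain reduction = 9 − (-2) = 11 dB; output overshoot = GR / (R − 1) = 11 / 11 = 1 dB.
Threshold = output − output overshoot = -2 − 1 = -3 dBV.

-3 dBV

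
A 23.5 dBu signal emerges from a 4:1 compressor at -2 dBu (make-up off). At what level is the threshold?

Gain reduction = 23.5 − (-2) = 25.5 dB; output overshoot = GR / (R − 1) = 25.5 / 3 = 8.5 dB.
Threshold = output − output overshoot = -2 − 8.5 = -10.5 dBu.

-10.5 dBu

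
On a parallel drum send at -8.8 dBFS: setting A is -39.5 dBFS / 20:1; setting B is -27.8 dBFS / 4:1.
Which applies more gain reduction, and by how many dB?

A: GR = 30.7 − 30.7/20 = 29.165 dB.
B: GR = 19 − 19/4 = 14.25 dB.
A reduces 14.915 dB more.

A, by 14.915 dB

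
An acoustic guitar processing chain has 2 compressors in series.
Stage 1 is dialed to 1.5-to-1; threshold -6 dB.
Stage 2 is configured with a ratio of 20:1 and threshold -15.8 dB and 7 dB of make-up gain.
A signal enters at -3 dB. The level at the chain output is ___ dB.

-8.21 dB

Stage 1: 3 dB above -6 dB, reduced 1.5:1 to 2 dB above → -4 dB.
Stage 2: overshoot 11.8 dB → 11.8/20 = 0.59 dB → -15.21 dB; +7 dB make-up → -8.21 dB.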